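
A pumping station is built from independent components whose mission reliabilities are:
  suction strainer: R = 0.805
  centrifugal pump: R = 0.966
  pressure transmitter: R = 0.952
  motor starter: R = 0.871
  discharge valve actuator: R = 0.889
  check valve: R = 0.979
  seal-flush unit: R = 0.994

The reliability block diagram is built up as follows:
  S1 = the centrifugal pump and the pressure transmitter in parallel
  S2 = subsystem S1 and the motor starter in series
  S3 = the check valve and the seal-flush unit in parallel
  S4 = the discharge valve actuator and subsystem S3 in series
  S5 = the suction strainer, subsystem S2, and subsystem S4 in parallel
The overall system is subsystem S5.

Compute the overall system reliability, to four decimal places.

0.9972

Parallel (centrifugal pump and pressure transmitter): 1 − (1 − 0.966000)(1 − 0.952000) = 0.998368
Series ([0.998368] and motor starter): 0.998368 × 0.871000 = 0.869579
Parallel (check valve and seal-flush unit): 1 − (1 − 0.979000)(1 − 0.994000) = 0.999874
Series (discharge valve actuator and [0.999874]): 0.889000 × 0.999874 = 0.888888
Parallel (suction strainer, [0.869579], and [0.888888]): 1 − (1 − 0.805000)(1 − 0.869579)(1 − 0.888888) = 0.9972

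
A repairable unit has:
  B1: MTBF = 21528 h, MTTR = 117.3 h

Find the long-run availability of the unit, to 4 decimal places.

0.9946

A(B1) = MTBF/(MTBF+MTTR) = 21528/(21528+117.3) = 0.9946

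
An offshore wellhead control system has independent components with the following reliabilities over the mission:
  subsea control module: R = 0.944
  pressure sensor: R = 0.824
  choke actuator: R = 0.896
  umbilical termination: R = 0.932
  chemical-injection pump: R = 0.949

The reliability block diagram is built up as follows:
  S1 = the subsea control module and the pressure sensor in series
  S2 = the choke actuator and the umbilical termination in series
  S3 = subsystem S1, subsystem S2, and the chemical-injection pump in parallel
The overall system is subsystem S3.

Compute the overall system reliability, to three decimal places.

0.998

Series (subsea control module and pressure sensor): 0.94400 × 0.82400 = 0.77786
Series (choke actuator and umbilical termination): 0.89600 × 0.93200 = 0.83507
Parallel ([0.77786], [0.83507], and chemical-injection pump): 1 − (1 − 0.77786)(1 − 0.83507)(1 − 0.94900) = 0.998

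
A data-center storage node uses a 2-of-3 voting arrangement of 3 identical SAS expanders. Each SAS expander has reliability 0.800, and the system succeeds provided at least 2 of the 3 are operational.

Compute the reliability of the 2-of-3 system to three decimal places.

R = Σ_{i=2}^{3} C(3,i) p^i (1−p)^{3−i} with p = 0.800
C(3,2)·0.800^2·0.200^1 = 0.38400
C(3,3)·0.800^3·0.200^0 = 0.51200
Sum = 0.896

0.896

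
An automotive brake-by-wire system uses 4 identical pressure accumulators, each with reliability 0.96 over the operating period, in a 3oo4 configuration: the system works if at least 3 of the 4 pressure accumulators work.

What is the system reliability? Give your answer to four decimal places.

0.9909

R = Σ_{i=3}^{4} C(4,i) p^i (1−p)^{4−i} with p = 0.96
C(4,3)·0.96^3·0.04^1 = 0.141558
C(4,4)·0.96^4·0.04^0 = 0.849347
Sum = 0.9909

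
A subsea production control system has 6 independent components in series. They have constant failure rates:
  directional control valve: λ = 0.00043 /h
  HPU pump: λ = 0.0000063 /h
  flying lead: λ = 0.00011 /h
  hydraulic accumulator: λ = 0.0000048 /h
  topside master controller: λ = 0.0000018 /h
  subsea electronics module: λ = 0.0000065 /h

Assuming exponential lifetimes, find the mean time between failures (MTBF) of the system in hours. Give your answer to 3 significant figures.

1790

Series of exponential components: λ_sys = Σ λ_i
λ_sys = 0.00043 + 0.0000063 + 0.00011 + 0.0000048 + 0.0000018 + 0.0000065 = 5.5940e-04 /h
MTBF = 1 / λ_sys = 1790 h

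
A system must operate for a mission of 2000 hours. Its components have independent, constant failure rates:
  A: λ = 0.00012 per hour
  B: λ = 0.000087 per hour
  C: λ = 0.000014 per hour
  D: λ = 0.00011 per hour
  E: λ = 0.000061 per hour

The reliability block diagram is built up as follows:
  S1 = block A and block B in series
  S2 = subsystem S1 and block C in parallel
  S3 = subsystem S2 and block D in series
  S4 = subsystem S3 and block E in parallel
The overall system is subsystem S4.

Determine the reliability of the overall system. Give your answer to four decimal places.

R(A) = exp(−0.00012 × 2000) = 0.786628
R(B) = exp(−0.000087 × 2000) = 0.840297
R(C) = exp(−0.000014 × 2000) = 0.972388
R(D) = exp(−0.00011 × 2000) = 0.802519
R(E) = exp(−0.000061 × 2000) = 0.885148
Series (A and B): 0.786628 × 0.840297 = 0.661001
Parallel ([0.661001] and C): 1 − (1 − 0.661001)(1 − 0.972388) = 0.990640
Series ([0.990640] and D): 0.990640 × 0.802519 = 0.795007
Parallel ([0.795007] and E): 1 − (1 − 0.795007)(1 − 0.885148) = 0.9765

0.9765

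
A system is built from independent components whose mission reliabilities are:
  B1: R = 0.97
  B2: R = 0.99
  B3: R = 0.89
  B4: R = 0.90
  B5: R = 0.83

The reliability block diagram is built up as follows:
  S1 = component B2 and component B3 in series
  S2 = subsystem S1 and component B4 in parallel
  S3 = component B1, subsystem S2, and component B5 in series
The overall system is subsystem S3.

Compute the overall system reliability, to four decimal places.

0.7955

Series (B2 and B3): 0.990000 × 0.890000 = 0.881100
Parallel ([0.881100] and B4): 1 − (1 − 0.881100)(1 − 0.900000) = 0.988110
Series (B1, [0.988110], and B5): 0.970000 × 0.988110 × 0.830000 = 0.7955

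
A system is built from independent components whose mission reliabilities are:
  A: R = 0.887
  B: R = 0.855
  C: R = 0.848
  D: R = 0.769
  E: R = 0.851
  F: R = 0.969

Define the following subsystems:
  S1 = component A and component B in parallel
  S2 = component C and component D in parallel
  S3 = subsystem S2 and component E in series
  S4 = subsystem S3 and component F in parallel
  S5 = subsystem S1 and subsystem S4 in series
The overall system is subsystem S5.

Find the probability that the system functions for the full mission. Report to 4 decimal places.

0.9782

Parallel (A and B): 1 − (1 − 0.887000)(1 − 0.855000) = 0.983615
Parallel (C and D): 1 − (1 − 0.848000)(1 − 0.769000) = 0.964888
Series ([0.964888] and E): 0.964888 × 0.851000 = 0.821120
Parallel ([0.821120] and F): 1 − (1 − 0.821120)(1 − 0.969000) = 0.994455
Series ([0.983615] and [0.994455]): 0.983615 × 0.994455 = 0.9782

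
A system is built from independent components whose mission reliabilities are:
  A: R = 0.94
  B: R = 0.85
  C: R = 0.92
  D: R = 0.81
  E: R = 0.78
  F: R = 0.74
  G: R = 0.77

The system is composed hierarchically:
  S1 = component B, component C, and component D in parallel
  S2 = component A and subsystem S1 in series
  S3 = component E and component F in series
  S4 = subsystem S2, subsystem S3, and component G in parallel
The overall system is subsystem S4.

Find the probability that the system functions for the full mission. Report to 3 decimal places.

Parallel (B, C, and D): 1 − (1 − 0.85000)(1 − 0.92000)(1 − 0.81000) = 0.99772
Series (A and [0.99772]): 0.94000 × 0.99772 = 0.93786
Series (E and F): 0.78000 × 0.74000 = 0.57720
Parallel ([0.93786], [0.57720], and G): 1 − (1 − 0.93786)(1 − 0.57720)(1 − 0.77000) = 0.994

0.994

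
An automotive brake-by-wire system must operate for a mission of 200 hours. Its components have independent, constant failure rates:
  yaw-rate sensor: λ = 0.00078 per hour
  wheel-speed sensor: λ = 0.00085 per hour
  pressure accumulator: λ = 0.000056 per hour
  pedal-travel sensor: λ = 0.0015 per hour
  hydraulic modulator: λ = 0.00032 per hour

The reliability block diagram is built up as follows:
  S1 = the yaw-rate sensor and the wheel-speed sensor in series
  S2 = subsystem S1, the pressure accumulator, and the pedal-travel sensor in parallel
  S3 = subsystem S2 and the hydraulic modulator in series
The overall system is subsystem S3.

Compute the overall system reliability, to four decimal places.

R(yaw-rate sensor) = exp(−0.00078 × 200) = 0.855559
R(wheel-speed sensor) = exp(−0.00085 × 200) = 0.843665
R(pressure accumulator) = exp(−0.000056 × 200) = 0.988862
R(pedal-travel sensor) = exp(−0.0015 × 200) = 0.740818
R(hydraulic modulator) = exp(−0.00032 × 200) = 0.938005
Series (yaw-rate sensor and wheel-speed sensor): 0.855559 × 0.843665 = 0.721805
Parallel ([0.721805], pressure accumulator, and pedal-travel sensor): 1 − (1 − 0.721805)(1 − 0.988862)(1 − 0.740818) = 0.999197
Series ([0.999197] and hydraulic modulator): 0.999197 × 0.938005 = 0.9373

0.9373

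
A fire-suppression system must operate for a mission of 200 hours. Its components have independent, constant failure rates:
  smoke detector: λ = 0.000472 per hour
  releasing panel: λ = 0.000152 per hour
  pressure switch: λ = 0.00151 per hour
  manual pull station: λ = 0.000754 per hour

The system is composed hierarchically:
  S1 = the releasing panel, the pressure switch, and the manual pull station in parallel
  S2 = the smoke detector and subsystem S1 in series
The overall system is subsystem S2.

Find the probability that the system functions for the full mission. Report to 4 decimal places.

R(smoke detector) = exp(−0.000472 × 200) = 0.909919
R(releasing panel) = exp(−0.000152 × 200) = 0.970057
R(pressure switch) = exp(−0.00151 × 200) = 0.739338
R(manual pull station) = exp(−0.000754 × 200) = 0.860020
Parallel (releasing panel, pressure switch, and manual pull station): 1 − (1 − 0.970057)(1 − 0.739338)(1 − 0.860020) = 0.998907
Series (smoke detector and [0.998907]): 0.909919 × 0.998907 = 0.9089

0.9089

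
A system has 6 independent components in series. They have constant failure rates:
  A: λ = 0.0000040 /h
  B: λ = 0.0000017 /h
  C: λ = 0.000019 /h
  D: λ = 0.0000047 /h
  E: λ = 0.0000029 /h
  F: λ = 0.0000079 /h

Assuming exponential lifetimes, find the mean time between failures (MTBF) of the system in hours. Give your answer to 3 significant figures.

24900

Series of exponential components: λ_sys = Σ λ_i
λ_sys = 0.0000040 + 0.0000017 + 0.000019 + 0.0000047 + 0.0000029 + 0.0000079 = 4.0200e-05 /h
MTBF = 1 / λ_sys = 24900 h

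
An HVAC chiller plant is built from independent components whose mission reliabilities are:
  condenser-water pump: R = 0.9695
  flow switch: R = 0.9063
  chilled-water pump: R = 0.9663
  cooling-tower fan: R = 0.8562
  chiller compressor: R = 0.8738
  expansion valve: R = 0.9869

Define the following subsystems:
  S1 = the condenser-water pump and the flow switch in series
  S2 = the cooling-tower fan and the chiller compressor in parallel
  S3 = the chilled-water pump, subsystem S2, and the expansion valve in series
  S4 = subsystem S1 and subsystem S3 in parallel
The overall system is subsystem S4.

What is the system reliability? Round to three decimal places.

0.992

Series (condenser-water pump and flow switch): 0.96950 × 0.90630 = 0.87866
Parallel (cooling-tower fan and chiller compressor): 1 − (1 − 0.85620)(1 − 0.87380) = 0.98185
Series (chilled-water pump, [0.98185], and expansion valve): 0.96630 × 0.98185 × 0.98690 = 0.93633
Parallel ([0.87866] and [0.93633]): 1 − (1 − 0.87866)(1 − 0.93633) = 0.992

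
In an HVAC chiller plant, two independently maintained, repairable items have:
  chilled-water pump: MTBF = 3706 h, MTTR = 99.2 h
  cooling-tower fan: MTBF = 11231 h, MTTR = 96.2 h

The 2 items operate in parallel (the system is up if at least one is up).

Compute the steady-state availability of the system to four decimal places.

A(chilled-water pump) = MTBF/(MTBF+MTTR) = 3706/(3706+99.2) = 0.973930
A(cooling-tower fan) = MTBF/(MTBF+MTTR) = 11231/(11231+96.2) = 0.991507
Parallel availability: 1 − (1 − 0.973930)(1 − 0.991507) = 0.9998

0.9998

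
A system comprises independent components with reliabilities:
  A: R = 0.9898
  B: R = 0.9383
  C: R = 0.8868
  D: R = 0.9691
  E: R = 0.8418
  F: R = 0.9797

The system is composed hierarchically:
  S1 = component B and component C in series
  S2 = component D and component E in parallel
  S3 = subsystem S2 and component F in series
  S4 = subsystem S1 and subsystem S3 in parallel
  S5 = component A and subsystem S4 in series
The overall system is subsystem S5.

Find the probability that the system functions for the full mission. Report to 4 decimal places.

0.9856

Series (B and C): 0.938300 × 0.886800 = 0.832084
Parallel (D and E): 1 − (1 − 0.969100)(1 − 0.841800) = 0.995112
Series ([0.995112] and F): 0.995112 × 0.979700 = 0.974911
Parallel ([0.832084] and [0.974911]): 1 − (1 − 0.832084)(1 − 0.974911) = 0.995787
Series (A and [0.995787]): 0.989800 × 0.995787 = 0.9856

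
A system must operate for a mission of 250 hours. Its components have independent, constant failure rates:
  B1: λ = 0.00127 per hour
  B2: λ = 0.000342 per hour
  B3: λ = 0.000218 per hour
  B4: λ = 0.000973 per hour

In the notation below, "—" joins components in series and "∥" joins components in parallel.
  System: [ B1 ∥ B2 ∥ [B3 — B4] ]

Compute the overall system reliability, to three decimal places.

0.994

R(B1) = exp(−0.00127 × 250) = 0.72797
R(B2) = exp(−0.000342 × 250) = 0.91805
R(B3) = exp(−0.000218 × 250) = 0.94696
R(B4) = exp(−0.000973 × 250) = 0.78408
Series (B3 and B4): 0.94696 × 0.78408 = 0.74249
Parallel (B1, B2, and [0.74249]): 1 − (1 − 0.72797)(1 − 0.91805)(1 − 0.74249) = 0.994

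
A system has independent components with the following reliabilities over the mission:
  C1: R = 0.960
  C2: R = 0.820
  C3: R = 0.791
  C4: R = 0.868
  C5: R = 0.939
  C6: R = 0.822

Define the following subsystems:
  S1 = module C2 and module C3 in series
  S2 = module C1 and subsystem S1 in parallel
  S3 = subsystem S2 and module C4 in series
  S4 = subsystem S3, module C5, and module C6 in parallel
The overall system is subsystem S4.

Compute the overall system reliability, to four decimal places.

0.9984

Series (C2 and C3): 0.820000 × 0.791000 = 0.648620
Parallel (C1 and [0.648620]): 1 − (1 − 0.960000)(1 − 0.648620) = 0.985945
Series ([0.985945] and C4): 0.985945 × 0.868000 = 0.855800
Parallel ([0.855800], C5, and C6): 1 − (1 − 0.855800)(1 − 0.939000)(1 − 0.822000) = 0.9984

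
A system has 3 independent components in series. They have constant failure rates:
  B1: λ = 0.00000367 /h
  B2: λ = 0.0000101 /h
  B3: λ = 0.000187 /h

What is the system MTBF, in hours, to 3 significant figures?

Series of exponential components: λ_sys = Σ λ_i
λ_sys = 0.00000367 + 0.0000101 + 0.000187 = 2.0077e-04 /h
MTBF = 1 / λ_sys = 4980 h

4980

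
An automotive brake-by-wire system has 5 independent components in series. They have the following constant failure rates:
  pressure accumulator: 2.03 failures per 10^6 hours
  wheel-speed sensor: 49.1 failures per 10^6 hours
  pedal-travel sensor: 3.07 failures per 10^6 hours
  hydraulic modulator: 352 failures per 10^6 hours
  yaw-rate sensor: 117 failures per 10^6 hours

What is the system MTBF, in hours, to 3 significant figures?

1910

Series of exponential components: λ_sys = Σ λ_i
λ_sys = 0.00000203 + 0.0000491 + 0.00000307 + 0.000352 + 0.000117 = 5.2320e-04 /h
MTBF = 1 / λ_sys = 1910 h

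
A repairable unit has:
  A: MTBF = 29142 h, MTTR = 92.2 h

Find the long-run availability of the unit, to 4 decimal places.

0.9968

A(A) = MTBF/(MTBF+MTTR) = 29142/(29142+92.2) = 0.9968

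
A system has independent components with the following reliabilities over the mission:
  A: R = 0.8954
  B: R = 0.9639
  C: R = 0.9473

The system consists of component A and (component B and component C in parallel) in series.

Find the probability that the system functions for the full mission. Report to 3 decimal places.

0.894

Parallel (B and C): 1 − (1 − 0.96390)(1 − 0.94730) = 0.99810
Series (A and [0.99810]): 0.89540 × 0.99810 = 0.894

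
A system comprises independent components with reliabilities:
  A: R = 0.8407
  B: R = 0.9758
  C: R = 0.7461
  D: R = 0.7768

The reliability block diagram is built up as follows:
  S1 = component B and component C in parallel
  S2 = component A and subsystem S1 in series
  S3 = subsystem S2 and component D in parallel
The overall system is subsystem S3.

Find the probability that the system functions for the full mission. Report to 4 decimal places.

0.9633

Parallel (B and C): 1 − (1 − 0.975800)(1 − 0.746100) = 0.993856
Series (A and [0.993856]): 0.840700 × 0.993856 = 0.835535
Parallel ([0.835535] and D): 1 − (1 − 0.835535)(1 − 0.776800) = 0.9633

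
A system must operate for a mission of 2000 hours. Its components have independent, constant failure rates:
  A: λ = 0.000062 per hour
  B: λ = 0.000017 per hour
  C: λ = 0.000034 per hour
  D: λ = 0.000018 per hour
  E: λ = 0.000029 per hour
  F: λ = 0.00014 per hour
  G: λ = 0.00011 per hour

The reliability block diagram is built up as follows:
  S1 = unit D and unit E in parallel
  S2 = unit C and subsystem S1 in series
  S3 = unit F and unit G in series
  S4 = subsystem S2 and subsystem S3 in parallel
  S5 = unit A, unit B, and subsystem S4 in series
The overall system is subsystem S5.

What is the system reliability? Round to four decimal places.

R(A) = exp(−0.000062 × 2000) = 0.883380
R(B) = exp(−0.000017 × 2000) = 0.966572
R(C) = exp(−0.000034 × 2000) = 0.934260
R(D) = exp(−0.000018 × 2000) = 0.964640
R(E) = exp(−0.000029 × 2000) = 0.943650
R(F) = exp(−0.00014 × 2000) = 0.755784
R(G) = exp(−0.00011 × 2000) = 0.802519
Parallel (D and E): 1 − (1 − 0.964640)(1 − 0.943650) = 0.998007
Series (C and [0.998007]): 0.934260 × 0.998007 = 0.932398
Series (F and G): 0.755784 × 0.802519 = 0.606531
Parallel ([0.932398] and [0.606531]): 1 − (1 − 0.932398)(1 − 0.606531) = 0.973401
Series (A, B, and [0.973401]): 0.883380 × 0.966572 × 0.973401 = 0.8311

0.8311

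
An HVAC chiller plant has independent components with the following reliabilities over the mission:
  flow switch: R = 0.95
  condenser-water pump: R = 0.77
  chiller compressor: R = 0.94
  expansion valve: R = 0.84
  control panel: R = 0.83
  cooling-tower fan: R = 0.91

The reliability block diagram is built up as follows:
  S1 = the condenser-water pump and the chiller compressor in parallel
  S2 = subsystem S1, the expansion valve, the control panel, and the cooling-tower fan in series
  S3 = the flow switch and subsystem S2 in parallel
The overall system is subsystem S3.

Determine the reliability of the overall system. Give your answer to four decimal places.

Parallel (condenser-water pump and chiller compressor): 1 − (1 − 0.770000)(1 − 0.940000) = 0.986200
Series ([0.986200], expansion valve, control panel, and cooling-tower fan): 0.986200 × 0.840000 × 0.830000 × 0.910000 = 0.625697
Parallel (flow switch and [0.625697]): 1 − (1 − 0.950000)(1 − 0.625697) = 0.9813

0.9813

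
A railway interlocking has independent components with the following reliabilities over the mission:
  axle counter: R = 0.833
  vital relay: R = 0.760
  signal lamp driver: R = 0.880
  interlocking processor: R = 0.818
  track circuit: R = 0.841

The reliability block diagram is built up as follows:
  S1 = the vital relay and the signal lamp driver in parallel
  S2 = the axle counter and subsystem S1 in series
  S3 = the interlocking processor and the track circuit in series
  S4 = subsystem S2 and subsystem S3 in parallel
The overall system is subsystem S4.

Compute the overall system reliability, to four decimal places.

0.9404

Parallel (vital relay and signal lamp driver): 1 − (1 − 0.760000)(1 − 0.880000) = 0.971200
Series (axle counter and [0.971200]): 0.833000 × 0.971200 = 0.809010
Series (interlocking processor and track circuit): 0.818000 × 0.841000 = 0.687938
Parallel ([0.809010] and [0.687938]): 1 − (1 − 0.809010)(1 − 0.687938) = 0.9404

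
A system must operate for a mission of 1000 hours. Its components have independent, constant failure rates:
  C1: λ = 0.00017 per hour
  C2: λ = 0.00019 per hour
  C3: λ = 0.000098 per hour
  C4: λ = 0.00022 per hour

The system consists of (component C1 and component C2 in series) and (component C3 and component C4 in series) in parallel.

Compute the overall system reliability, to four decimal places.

R(C1) = exp(−0.00017 × 1000) = 0.843665
R(C2) = exp(−0.00019 × 1000) = 0.826959
R(C3) = exp(−0.000098 × 1000) = 0.906649
R(C4) = exp(−0.00022 × 1000) = 0.802519
Series (C1 and C2): 0.843665 × 0.826959 = 0.697676
Series (C3 and C4): 0.906649 × 0.802519 = 0.727603
Parallel ([0.697676] and [0.727603]): 1 − (1 − 0.697676)(1 − 0.727603) = 0.9176

0.9176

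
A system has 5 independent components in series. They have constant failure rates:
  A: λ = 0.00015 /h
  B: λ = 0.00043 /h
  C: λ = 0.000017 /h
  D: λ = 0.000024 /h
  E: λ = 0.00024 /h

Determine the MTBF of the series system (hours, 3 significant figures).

Series of exponential components: λ_sys = Σ λ_i
λ_sys = 0.00015 + 0.00043 + 0.000017 + 0.000024 + 0.00024 = 8.6100e-04 /h
MTBF = 1 / λ_sys = 1160 h

1160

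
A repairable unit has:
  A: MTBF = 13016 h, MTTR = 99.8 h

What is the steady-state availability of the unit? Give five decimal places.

0.99239

A(A) = MTBF/(MTBF+MTTR) = 13016/(13016+99.8) = 0.99239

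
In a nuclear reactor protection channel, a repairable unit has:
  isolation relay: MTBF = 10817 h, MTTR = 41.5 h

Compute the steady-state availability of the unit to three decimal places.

A(isolation relay) = MTBF/(MTBF+MTTR) = 10817/(10817+41.5) = 0.996

0.996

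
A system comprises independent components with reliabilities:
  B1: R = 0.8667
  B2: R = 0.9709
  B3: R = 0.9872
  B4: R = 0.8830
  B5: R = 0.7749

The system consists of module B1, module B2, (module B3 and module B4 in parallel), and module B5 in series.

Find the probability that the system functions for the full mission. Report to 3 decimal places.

0.651

Parallel (B3 and B4): 1 − (1 − 0.98720)(1 − 0.88300) = 0.99850
Series (B1, B2, [0.99850], and B5): 0.86670 × 0.97090 × 0.99850 × 0.77490 = 0.651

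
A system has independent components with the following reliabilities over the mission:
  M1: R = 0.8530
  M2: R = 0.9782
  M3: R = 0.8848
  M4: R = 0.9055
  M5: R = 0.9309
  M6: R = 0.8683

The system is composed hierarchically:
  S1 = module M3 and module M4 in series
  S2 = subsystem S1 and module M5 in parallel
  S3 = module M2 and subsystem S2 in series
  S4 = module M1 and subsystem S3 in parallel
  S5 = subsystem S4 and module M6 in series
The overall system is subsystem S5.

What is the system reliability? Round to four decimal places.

0.8638

Series (M3 and M4): 0.884800 × 0.905500 = 0.801186
Parallel ([0.801186] and M5): 1 − (1 − 0.801186)(1 − 0.930900) = 0.986262
Series (M2 and [0.986262]): 0.978200 × 0.986262 = 0.964761
Parallel (M1 and [0.964761]): 1 − (1 − 0.853000)(1 − 0.964761) = 0.994820
Series ([0.994820] and M6): 0.994820 × 0.868300 = 0.8638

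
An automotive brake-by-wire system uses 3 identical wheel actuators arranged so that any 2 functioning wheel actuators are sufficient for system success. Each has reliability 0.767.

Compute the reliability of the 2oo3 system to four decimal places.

R = Σ_{i=2}^{3} C(3,i) p^i (1−p)^{3−i} with p = 0.767
C(3,2)·0.767^2·0.233^1 = 0.411214
C(3,3)·0.767^3·0.233^0 = 0.451218
Sum = 0.8624

0.8624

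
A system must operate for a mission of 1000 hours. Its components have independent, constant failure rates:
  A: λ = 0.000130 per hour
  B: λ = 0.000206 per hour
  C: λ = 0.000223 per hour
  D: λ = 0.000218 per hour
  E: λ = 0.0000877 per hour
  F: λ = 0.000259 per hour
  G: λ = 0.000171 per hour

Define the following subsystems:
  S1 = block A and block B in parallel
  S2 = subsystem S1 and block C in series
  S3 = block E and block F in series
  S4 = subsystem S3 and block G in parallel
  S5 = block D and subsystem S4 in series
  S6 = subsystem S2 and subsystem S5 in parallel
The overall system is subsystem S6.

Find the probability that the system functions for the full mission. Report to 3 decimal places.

R(A) = exp(−0.000130 × 1000) = 0.87810
R(B) = exp(−0.000206 × 1000) = 0.81383
R(C) = exp(−0.000223 × 1000) = 0.80011
R(D) = exp(−0.000218 × 1000) = 0.80413
R(E) = exp(−0.0000877 × 1000) = 0.91604
R(F) = exp(−0.000259 × 1000) = 0.77182
R(G) = exp(−0.000171 × 1000) = 0.84282
Parallel (A and B): 1 − (1 − 0.87810)(1 − 0.81383) = 0.97731
Series ([0.97731] and C): 0.97731 × 0.80011 = 0.78196
Series (E and F): 0.91604 × 0.77182 = 0.70702
Parallel ([0.70702] and G): 1 − (1 − 0.70702)(1 − 0.84282) = 0.95395
Series (D and [0.95395]): 0.80413 × 0.95395 = 0.76710
Parallel ([0.78196] and [0.76710]): 1 − (1 − 0.78196)(1 − 0.76710) = 0.949

0.949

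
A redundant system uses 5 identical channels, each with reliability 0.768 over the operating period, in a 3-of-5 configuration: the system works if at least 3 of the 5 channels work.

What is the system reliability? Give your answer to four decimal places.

R = Σ_{i=3}^{5} C(5,i) p^i (1−p)^{5−i} with p = 0.768
C(5,3)·0.768^3·0.232^2 = 0.243815
C(5,4)·0.768^4·0.232^1 = 0.403555
C(5,5)·0.768^5·0.232^0 = 0.267181
Sum = 0.9146

0.9146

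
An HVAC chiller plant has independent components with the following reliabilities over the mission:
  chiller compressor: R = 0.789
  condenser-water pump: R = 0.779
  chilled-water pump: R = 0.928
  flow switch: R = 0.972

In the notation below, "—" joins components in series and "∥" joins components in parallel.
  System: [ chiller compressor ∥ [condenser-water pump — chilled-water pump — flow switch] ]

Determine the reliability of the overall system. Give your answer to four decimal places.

Series (condenser-water pump, chilled-water pump, and flow switch): 0.779000 × 0.928000 × 0.972000 = 0.702670
Parallel (chiller compressor and [0.702670]): 1 − (1 − 0.789000)(1 − 0.702670) = 0.9373

0.9373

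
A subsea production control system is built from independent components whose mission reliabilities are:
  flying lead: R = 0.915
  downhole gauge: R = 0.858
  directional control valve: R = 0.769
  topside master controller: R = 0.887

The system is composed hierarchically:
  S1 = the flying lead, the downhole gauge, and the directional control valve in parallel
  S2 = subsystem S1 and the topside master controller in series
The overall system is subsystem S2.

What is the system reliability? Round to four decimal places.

0.8845

Parallel (flying lead, downhole gauge, and directional control valve): 1 − (1 − 0.915000)(1 − 0.858000)(1 − 0.769000) = 0.997212
Series ([0.997212] and topside master controller): 0.997212 × 0.887000 = 0.8845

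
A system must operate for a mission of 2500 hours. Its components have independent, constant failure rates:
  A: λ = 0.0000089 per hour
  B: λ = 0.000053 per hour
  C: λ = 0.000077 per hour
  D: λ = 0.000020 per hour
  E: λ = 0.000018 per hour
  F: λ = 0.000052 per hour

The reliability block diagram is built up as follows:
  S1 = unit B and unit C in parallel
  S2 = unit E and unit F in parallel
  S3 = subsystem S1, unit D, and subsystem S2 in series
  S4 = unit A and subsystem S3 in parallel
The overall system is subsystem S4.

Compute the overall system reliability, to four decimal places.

0.9984

R(A) = exp(−0.0000089 × 2500) = 0.977996
R(B) = exp(−0.000053 × 2500) = 0.875903
R(C) = exp(−0.000077 × 2500) = 0.824894
R(D) = exp(−0.000020 × 2500) = 0.951229
R(E) = exp(−0.000018 × 2500) = 0.955997
R(F) = exp(−0.000052 × 2500) = 0.878095
Parallel (B and C): 1 − (1 − 0.875903)(1 − 0.824894) = 0.978270
Parallel (E and F): 1 − (1 − 0.955997)(1 − 0.878095) = 0.994636
Series ([0.978270], D, and [0.994636]): 0.978270 × 0.951229 × 0.994636 = 0.925567
Parallel (A and [0.925567]): 1 − (1 − 0.977996)(1 − 0.925567) = 0.9984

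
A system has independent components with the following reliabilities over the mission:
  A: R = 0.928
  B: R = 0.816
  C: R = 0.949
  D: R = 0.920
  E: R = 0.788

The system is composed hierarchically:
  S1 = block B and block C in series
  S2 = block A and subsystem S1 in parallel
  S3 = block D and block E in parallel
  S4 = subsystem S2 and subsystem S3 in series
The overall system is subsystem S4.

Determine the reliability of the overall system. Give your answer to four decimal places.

Series (B and C): 0.816000 × 0.949000 = 0.774384
Parallel (A and [0.774384]): 1 − (1 − 0.928000)(1 − 0.774384) = 0.983756
Parallel (D and E): 1 − (1 − 0.920000)(1 − 0.788000) = 0.983040
Series ([0.983756] and [0.983040]): 0.983756 × 0.983040 = 0.9671

0.9671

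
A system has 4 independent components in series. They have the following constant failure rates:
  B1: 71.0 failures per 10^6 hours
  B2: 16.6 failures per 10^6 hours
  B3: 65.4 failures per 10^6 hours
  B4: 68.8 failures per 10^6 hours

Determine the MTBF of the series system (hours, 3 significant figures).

Series of exponential components: λ_sys = Σ λ_i
λ_sys = 0.0000710 + 0.0000166 + 0.0000654 + 0.0000688 = 2.2180e-04 /h
MTBF = 1 / λ_sys = 4510 h

4510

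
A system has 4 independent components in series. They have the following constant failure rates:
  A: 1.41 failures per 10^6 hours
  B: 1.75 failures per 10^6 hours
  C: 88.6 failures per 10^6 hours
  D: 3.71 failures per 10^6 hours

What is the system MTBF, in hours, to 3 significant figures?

10500

Series of exponential components: λ_sys = Σ λ_i
λ_sys = 0.00000141 + 0.00000175 + 0.0000886 + 0.00000371 = 9.5470e-05 /h
MTBF = 1 / λ_sys = 10500 h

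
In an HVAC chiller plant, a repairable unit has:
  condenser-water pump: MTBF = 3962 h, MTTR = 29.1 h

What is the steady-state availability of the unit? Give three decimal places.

0.993

A(condenser-water pump) = MTBF/(MTBF+MTTR) = 3962/(3962+29.1) = 0.993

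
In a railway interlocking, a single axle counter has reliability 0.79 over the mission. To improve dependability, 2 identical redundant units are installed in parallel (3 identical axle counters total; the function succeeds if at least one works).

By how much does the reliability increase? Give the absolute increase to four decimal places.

0.2007

R_before = 0.79
R_after = 1 − (1 − 0.79)^3 = 0.9907
ΔR = 0.9907 − 0.79 = 0.2007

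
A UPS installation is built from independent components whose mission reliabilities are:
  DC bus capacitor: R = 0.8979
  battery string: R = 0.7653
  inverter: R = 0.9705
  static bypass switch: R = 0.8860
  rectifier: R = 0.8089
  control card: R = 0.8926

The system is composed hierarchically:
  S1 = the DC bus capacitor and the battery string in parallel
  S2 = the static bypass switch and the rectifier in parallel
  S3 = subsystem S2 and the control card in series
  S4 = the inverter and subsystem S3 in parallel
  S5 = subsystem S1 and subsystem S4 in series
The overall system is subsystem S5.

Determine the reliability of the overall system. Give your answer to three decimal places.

0.972

Parallel (DC bus capacitor and battery string): 1 − (1 − 0.89790)(1 − 0.76530) = 0.97604
Parallel (static bypass switch and rectifier): 1 − (1 − 0.88600)(1 − 0.80890) = 0.97821
Series ([0.97821] and control card): 0.97821 × 0.89260 = 0.87315
Parallel (inverter and [0.87315]): 1 − (1 − 0.97050)(1 − 0.87315) = 0.99626
Series ([0.97604] and [0.99626]): 0.97604 × 0.99626 = 0.972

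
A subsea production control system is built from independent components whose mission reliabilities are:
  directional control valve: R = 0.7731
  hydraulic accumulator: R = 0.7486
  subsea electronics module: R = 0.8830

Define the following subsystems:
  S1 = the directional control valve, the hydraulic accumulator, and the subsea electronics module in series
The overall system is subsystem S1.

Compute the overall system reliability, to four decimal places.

Series (directional control valve, hydraulic accumulator, and subsea electronics module): 0.773100 × 0.748600 × 0.883000 = 0.5110

0.5110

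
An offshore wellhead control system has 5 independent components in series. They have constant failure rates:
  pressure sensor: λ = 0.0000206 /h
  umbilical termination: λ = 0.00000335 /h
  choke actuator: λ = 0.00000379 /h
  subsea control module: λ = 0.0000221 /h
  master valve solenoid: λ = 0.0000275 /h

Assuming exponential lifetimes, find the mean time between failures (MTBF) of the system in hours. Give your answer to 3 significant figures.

Series of exponential components: λ_sys = Σ λ_i
λ_sys = 0.0000206 + 0.00000335 + 0.00000379 + 0.0000221 + 0.0000275 = 7.7340e-05 /h
MTBF = 1 / λ_sys = 12900 h

12900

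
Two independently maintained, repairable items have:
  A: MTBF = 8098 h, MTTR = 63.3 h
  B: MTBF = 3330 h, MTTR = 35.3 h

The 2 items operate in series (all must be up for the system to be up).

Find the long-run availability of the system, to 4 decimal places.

0.9818

A(A) = MTBF/(MTBF+MTTR) = 8098/(8098+63.3) = 0.992244
A(B) = MTBF/(MTBF+MTTR) = 3330/(3330+35.3) = 0.989511
Series availability: 0.992244 × 0.989511 = 0.9818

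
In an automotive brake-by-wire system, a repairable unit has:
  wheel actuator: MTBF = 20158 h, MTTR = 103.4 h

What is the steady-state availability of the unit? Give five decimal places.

A(wheel actuator) = MTBF/(MTBF+MTTR) = 20158/(20158+103.4) = 0.99490

0.99490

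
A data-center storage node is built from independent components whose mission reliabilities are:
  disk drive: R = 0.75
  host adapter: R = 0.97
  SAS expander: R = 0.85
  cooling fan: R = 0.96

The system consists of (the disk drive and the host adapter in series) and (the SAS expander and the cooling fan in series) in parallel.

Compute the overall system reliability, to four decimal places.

Series (disk drive and host adapter): 0.750000 × 0.970000 = 0.727500
Series (SAS expander and cooling fan): 0.850000 × 0.960000 = 0.816000
Parallel ([0.727500] and [0.816000]): 1 − (1 − 0.727500)(1 − 0.816000) = 0.9499

0.9499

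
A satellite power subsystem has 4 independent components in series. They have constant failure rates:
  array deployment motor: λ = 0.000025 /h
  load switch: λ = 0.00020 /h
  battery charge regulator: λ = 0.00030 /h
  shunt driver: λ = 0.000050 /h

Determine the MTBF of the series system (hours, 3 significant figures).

1740

Series of exponential components: λ_sys = Σ λ_i
λ_sys = 0.000025 + 0.00020 + 0.00030 + 0.000050 = 5.7500e-04 /h
MTBF = 1 / λ_sys = 1740 h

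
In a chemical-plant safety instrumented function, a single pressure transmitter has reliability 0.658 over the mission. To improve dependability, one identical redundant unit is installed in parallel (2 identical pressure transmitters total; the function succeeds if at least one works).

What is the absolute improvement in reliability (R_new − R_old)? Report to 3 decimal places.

R_before = 0.658
R_after = 1 − (1 − 0.658)^2 = 0.883
ΔR = 0.883 − 0.658 = 0.225

0.225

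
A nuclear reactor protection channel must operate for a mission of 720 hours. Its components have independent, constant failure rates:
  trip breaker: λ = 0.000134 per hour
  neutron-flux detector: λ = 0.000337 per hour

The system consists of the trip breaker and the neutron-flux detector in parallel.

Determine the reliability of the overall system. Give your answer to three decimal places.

R(trip breaker) = exp(−0.000134 × 720) = 0.90803
R(neutron-flux detector) = exp(−0.000337 × 720) = 0.78455
Parallel (trip breaker and neutron-flux detector): 1 − (1 − 0.90803)(1 − 0.78455) = 0.980

0.980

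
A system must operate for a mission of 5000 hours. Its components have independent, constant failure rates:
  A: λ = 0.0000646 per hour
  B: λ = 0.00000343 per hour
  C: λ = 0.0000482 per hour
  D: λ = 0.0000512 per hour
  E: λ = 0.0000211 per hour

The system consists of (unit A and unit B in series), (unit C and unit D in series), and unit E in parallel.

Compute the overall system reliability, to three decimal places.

R(A) = exp(−0.0000646 × 5000) = 0.72397
R(B) = exp(−0.00000343 × 5000) = 0.98300
R(C) = exp(−0.0000482 × 5000) = 0.78584
R(D) = exp(−0.0000512 × 5000) = 0.77414
R(E) = exp(−0.0000211 × 5000) = 0.89987
Series (A and B): 0.72397 × 0.98300 = 0.71166
Series (C and D): 0.78584 × 0.77414 = 0.60835
Parallel ([0.71166], [0.60835], and E): 1 − (1 − 0.71166)(1 − 0.60835)(1 − 0.89987) = 0.989

0.989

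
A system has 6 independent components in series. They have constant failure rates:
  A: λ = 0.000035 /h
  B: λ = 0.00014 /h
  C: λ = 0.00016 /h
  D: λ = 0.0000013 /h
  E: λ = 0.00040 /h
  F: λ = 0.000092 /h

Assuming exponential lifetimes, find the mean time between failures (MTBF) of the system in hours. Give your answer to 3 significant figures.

Series of exponential components: λ_sys = Σ λ_i
λ_sys = 0.000035 + 0.00014 + 0.00016 + 0.0000013 + 0.00040 + 0.000092 = 8.2830e-04 /h
MTBF = 1 / λ_sys = 1210 h

1210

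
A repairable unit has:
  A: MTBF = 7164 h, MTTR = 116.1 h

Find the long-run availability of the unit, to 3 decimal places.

A(A) = MTBF/(MTBF+MTTR) = 7164/(7164+116.1) = 0.984

0.984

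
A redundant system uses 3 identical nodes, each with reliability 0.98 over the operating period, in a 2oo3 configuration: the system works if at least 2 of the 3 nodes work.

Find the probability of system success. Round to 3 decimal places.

R = Σ_{i=2}^{3} C(3,i) p^i (1−p)^{3−i} with p = 0.98
C(3,2)·0.98^2·0.02^1 = 0.05762
C(3,3)·0.98^3·0.02^0 = 0.94119
Sum = 0.999

0.999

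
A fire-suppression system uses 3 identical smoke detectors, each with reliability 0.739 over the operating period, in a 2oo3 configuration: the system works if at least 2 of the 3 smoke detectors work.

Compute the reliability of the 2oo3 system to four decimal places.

0.8312

R = Σ_{i=2}^{3} C(3,i) p^i (1−p)^{3−i} with p = 0.739
C(3,2)·0.739^2·0.261^1 = 0.427613
C(3,3)·0.739^3·0.261^0 = 0.403583
Sum = 0.8312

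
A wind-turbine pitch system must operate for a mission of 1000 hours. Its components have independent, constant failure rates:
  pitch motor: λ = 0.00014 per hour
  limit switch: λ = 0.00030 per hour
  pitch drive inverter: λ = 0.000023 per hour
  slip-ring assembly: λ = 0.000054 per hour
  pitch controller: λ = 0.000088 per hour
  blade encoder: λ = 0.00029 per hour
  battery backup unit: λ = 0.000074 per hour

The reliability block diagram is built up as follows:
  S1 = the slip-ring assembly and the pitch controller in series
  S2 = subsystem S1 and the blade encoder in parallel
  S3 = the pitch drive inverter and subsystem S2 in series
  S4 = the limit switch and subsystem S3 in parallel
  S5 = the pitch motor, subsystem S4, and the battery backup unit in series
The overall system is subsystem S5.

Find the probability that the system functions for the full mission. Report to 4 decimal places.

0.7958

R(pitch motor) = exp(−0.00014 × 1000) = 0.869358
R(limit switch) = exp(−0.00030 × 1000) = 0.740818
R(pitch drive inverter) = exp(−0.000023 × 1000) = 0.977262
R(slip-ring assembly) = exp(−0.000054 × 1000) = 0.947432
R(pitch controller) = exp(−0.000088 × 1000) = 0.915761
R(blade encoder) = exp(−0.00029 × 1000) = 0.748264
R(battery backup unit) = exp(−0.000074 × 1000) = 0.928672
Series (slip-ring assembly and pitch controller): 0.947432 × 0.915761 = 0.867621
Parallel ([0.867621] and blade encoder): 1 − (1 − 0.867621)(1 − 0.748264) = 0.966675
Series (pitch drive inverter and [0.966675]): 0.977262 × 0.966675 = 0.944695
Parallel (limit switch and [0.944695]): 1 − (1 − 0.740818)(1 − 0.944695) = 0.985666
Series (pitch motor, [0.985666], and battery backup unit): 0.869358 × 0.985666 × 0.928672 = 0.7958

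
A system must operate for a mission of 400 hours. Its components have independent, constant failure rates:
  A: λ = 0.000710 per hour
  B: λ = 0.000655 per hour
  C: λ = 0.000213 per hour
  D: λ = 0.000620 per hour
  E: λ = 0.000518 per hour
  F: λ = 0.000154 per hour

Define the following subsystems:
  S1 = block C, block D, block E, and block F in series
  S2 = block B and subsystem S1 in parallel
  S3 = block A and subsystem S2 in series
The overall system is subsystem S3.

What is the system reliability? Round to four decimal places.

R(A) = exp(−0.000710 × 400) = 0.752767
R(B) = exp(−0.000655 × 400) = 0.769511
R(C) = exp(−0.000213 × 400) = 0.918329
R(D) = exp(−0.000620 × 400) = 0.780360
R(E) = exp(−0.000518 × 400) = 0.812857
R(F) = exp(−0.000154 × 400) = 0.940259
Series (C, D, E, and F): 0.918329 × 0.780360 × 0.812857 × 0.940259 = 0.547715
Parallel (B and [0.547715]): 1 − (1 − 0.769511)(1 − 0.547715) = 0.895753
Series (A and [0.895753]): 0.752767 × 0.895753 = 0.6743

0.6743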